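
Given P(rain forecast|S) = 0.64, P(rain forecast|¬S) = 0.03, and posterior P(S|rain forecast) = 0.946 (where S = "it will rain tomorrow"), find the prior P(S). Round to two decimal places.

Bayes' rule in odds form gives O(S|E) = O(S)·[P(E|S)/P(E|¬S)], hence O(S) = O(S|E)/LR.
Posterior odds = 0.946/(1−0.946) = 17.5185. LR = 0.64/0.03 = 21.3333.
Prior odds = 17.5185/21.3333 = 0.8212, so P(S) = 0.8212/(1+0.8212) ≈ 0.45.

P(S) = 0.45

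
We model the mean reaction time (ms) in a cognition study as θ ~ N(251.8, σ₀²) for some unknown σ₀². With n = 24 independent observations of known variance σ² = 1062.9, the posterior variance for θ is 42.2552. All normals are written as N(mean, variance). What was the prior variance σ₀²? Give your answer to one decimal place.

For the Normal–Normal model with known σ², precisions add: τ_n = τ₀ + n/σ².
So 1/σ₀² = 1/42.2552 − 24/1062.9 = 0.023666 − 0.022580 = 0.001086.
Hence σ₀² = 1/0.001086 ≈ 920.8.

σ₀² = 920.8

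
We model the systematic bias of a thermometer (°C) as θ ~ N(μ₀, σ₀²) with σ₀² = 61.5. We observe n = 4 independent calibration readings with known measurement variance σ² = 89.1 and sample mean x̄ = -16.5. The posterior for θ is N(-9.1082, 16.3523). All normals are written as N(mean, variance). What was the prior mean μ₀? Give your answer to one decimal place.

μ₀ = 11.3

The posterior mean is a precision-weighted average: μ_n = (τ₀μ₀ + τ_data·x̄)/(τ₀+τ_data), with τ₀=1/σ₀² and τ_data=n/σ².
Here τ₀ = 1/61.5 = 0.016260 and τ_data = 4/89.1 = 0.044893, so τ_n = 0.061153.
Rearranging for μ₀: μ₀ = (μ_n·τ_n − τ_data·x̄)/τ₀ = (-9.1082·0.061153 − 0.044893·-16.5) / 0.016260 = 0.183741/0.016260 ≈ 11.3.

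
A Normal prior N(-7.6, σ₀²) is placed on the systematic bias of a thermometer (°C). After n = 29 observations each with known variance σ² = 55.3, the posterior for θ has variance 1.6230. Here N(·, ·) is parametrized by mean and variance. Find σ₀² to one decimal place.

σ₀² = 10.9

Posterior precision equals prior precision plus data precision: 1/σ_n² = 1/σ₀² + n/σ².
So 1/σ₀² = 1/1.6230 − 29/55.3 = 0.616143 − 0.524412 = 0.091731.
Hence σ₀² = 1/0.091731 ≈ 10.9.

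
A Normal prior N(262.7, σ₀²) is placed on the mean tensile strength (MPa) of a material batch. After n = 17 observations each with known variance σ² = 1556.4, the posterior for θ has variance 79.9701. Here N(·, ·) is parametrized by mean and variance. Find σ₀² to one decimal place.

σ₀² = 632.1

For the Normal–Normal model with known σ², precisions add: τ_n = τ₀ + n/σ².
So 1/σ₀² = 1/79.9701 − 17/1556.4 = 0.012505 − 0.010923 = 0.001582.
Hence σ₀² = 1/0.001582 ≈ 632.1.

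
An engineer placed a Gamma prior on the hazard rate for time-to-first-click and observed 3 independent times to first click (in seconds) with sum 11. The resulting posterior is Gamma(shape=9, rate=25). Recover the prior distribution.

Gamma(shape=6, rate=14)

For an exponential likelihood with a Gamma(α, β) prior on the rate, n observations with total T give posterior Gamma(α+n, β+T).
So α = 9 − 3 = 6 and β = 25 − 11 = 14.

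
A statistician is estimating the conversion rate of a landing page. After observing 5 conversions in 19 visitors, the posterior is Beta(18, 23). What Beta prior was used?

Beta(13, 9)

Under Beta–binomial conjugacy the posterior parameters are (a+s, b+f).
So a = 18 − 5 = 13 and b = 23 − 14 = 9.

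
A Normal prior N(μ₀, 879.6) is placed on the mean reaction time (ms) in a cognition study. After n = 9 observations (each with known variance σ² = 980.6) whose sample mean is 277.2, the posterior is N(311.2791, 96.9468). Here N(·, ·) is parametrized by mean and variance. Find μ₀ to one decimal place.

The posterior mean is a precision-weighted average: μ_n = (τ₀μ₀ + τ_data·x̄)/(τ₀+τ_data), with τ₀=1/σ₀² and τ_data=n/σ².
Here τ₀ = 1/879.6 = 0.001137 and τ_data = 9/980.6 = 0.009178, so τ_n = 0.010315.
Rearranging for μ₀: μ₀ = (μ_n·τ_n − τ_data·x̄)/τ₀ = (311.2791·0.010315 − 0.009178·277.2) / 0.001137 = 0.666702/0.001137 ≈ 586.4.

μ₀ = 586.4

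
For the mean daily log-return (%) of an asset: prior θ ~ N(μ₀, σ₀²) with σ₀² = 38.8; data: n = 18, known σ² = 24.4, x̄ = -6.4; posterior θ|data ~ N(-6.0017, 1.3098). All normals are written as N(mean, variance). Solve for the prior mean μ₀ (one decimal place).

With known observation variance, the Normal–Normal posterior has precision τ_n = τ₀ + n/σ² and mean μ_n = (τ₀μ₀ + (n/σ²)x̄)/τ_n.
Here τ₀ = 1/38.8 = 0.025773 and τ_data = 18/24.4 = 0.737705, so τ_n = 0.763478.
Rearranging for μ₀: μ₀ = (μ_n·τ_n − τ_data·x̄)/τ₀ = (-6.0017·0.763478 − 0.737705·-6.4) / 0.025773 = 0.139146/0.025773 ≈ 5.4.

μ₀ = 5.4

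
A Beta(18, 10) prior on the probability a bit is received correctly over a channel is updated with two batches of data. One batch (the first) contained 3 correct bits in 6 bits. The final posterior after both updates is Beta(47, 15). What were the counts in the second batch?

Because Beta–binomial updating is additive in the counts, the combined data contributed (α_post−α_prior, β_post−β_prior) successes and failures.
Total across both batches: 47−18=29 correct bits, 15−10=5 errors.
Subtract the first batch: 29−3=26 correct bits and 5−3=2 errors.

26 correct bits and 2 errors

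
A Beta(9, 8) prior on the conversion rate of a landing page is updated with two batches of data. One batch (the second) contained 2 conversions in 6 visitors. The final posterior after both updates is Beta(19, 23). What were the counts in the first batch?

Because Beta–binomial updating is additive in the counts, the combined data contributed (α_post−α_prior, β_post−β_prior) successes and failures.
Total across both batches: 19−9=10 conversions, 23−8=15 bounces.
Subtract the second batch: 10−2=8 conversions and 15−4=11 bounces.

8 conversions and 11 bounces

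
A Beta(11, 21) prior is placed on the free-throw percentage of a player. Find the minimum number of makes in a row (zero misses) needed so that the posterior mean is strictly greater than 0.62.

After k makes and 0 misses the posterior is Beta(11+k, 21), with mean (11+k)/(11+21+k).
Set (11+k)/(32+k) > 0.62 and solve: k > (0.62·32 − 11)/(1 − 0.62) = 23.263.
The smallest integer exceeding 23.263 is 24.

k = 24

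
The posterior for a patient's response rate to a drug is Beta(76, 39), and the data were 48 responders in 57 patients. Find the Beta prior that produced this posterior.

Beta(28, 30)

A Beta(a, b) prior with s successes and f failures in binomial data gives a Beta(a+s, b+f) posterior.
Subtract the data counts: 76−48=28, 39−9=30.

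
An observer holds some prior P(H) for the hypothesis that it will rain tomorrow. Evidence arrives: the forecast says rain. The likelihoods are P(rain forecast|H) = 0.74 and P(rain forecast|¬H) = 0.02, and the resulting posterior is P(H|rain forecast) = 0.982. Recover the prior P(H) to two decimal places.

P(H) = 0.60

Bayes' rule in odds form gives O(H|E) = O(H)·[P(E|H)/P(E|¬H)], hence O(H) = O(H|E)/LR.
Posterior odds = 0.982/(1−0.982) = 54.5556. LR = 0.74/0.02 = 37.0000.
Prior odds = 54.5556/37.0000 = 1.4745, so P(H) = 1.4745/(1+1.4745) ≈ 0.60.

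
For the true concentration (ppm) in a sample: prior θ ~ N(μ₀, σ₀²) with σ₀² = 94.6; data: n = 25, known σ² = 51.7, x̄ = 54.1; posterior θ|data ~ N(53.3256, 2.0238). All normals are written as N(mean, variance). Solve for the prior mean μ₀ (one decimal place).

μ₀ = 17.9

The posterior mean is a precision-weighted average: μ_n = (τ₀μ₀ + τ_data·x̄)/(τ₀+τ_data), with τ₀=1/σ₀² and τ_data=n/σ².
Here τ₀ = 1/94.6 = 0.010571 and τ_data = 25/51.7 = 0.483559, so τ_n = 0.494130.
Rearranging for μ₀: μ₀ = (μ_n·τ_n − τ_data·x̄)/τ₀ = (53.3256·0.494130 − 0.483559·54.1) / 0.010571 = 0.189237/0.010571 ≈ 17.9.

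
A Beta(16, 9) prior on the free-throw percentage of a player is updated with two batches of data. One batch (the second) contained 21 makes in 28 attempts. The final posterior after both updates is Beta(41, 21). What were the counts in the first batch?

Sequential conjugate updates are equivalent to a single update on the pooled data, so total successes = posterior α − prior α and total failures = posterior β − prior β.
Total across both batches: 41−16=25 makes, 21−9=12 misses.
Subtract the second batch: 25−21=4 makes and 12−7=5 misses.

4 makes and 5 misses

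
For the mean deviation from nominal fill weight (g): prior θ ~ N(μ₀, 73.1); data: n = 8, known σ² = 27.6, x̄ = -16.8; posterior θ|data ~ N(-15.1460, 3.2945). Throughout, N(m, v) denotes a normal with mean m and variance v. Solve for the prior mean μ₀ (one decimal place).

The posterior mean is a precision-weighted average: μ_n = (τ₀μ₀ + τ_data·x̄)/(τ₀+τ_data), with τ₀=1/σ₀² and τ_data=n/σ².
Here τ₀ = 1/73.1 = 0.013680 and τ_data = 8/27.6 = 0.289855, so τ_n = 0.303535.
Rearranging for μ₀: μ₀ = (μ_n·τ_n − τ_data·x̄)/τ₀ = (-15.1460·0.303535 − 0.289855·-16.8) / 0.013680 = 0.272223/0.013680 ≈ 19.9.

μ₀ = 19.9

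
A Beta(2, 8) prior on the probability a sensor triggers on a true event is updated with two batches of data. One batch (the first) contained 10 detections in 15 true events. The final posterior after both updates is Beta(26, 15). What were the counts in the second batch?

14 detections and 2 misses

Sequential conjugate updates are equivalent to a single update on the pooled data, so total successes = posterior α − prior α and total failures = posterior β − prior β.
Total across both batches: 26−2=24 detections, 15−8=7 misses.
Subtract the first batch: 24−10=14 detections and 7−5=2 misses.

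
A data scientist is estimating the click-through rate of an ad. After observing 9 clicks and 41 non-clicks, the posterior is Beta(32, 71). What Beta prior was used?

A Beta(a, b) prior with s successes and f failures in binomial data gives a Beta(a+s, b+f) posterior.
Subtract the data counts: 32−9=23, 71−41=30.

Beta(23, 30)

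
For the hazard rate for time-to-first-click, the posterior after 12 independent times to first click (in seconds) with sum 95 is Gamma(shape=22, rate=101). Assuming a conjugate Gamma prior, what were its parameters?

Gamma(shape=10, rate=6)

Gamma–exponential conjugacy: posterior shape = α + n, posterior rate = β + Σtᵢ.
So α = 22 − 12 = 10 and β = 101 − 95 = 6.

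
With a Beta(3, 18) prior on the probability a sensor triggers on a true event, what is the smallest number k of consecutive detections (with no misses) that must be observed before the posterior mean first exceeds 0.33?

k = 6

After k detections and 0 misses the posterior is Beta(3+k, 18), with mean (3+k)/(3+18+k).
Set (3+k)/(21+k) > 0.33 and solve: k > (0.33·21 − 3)/(1 − 0.33) = 5.866.
The smallest integer exceeding 5.866 is 6, and checking k=6: (9)/(27) = 0.3333 > 0.33.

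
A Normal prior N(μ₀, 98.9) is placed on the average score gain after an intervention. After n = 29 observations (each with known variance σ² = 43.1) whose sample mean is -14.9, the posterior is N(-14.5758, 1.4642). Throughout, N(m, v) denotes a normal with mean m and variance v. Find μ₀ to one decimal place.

μ₀ = 7.0

With known observation variance, the Normal–Normal posterior has precision τ_n = τ₀ + n/σ² and mean μ_n = (τ₀μ₀ + (n/σ²)x̄)/τ_n.
Here τ₀ = 1/98.9 = 0.010111 and τ_data = 29/43.1 = 0.672854, so τ_n = 0.682965.
Rearranging for μ₀: μ₀ = (μ_n·τ_n − τ_data·x̄)/τ₀ = (-14.5758·0.682965 − 0.672854·-14.9) / 0.010111 = 0.070763/0.010111 ≈ 7.0.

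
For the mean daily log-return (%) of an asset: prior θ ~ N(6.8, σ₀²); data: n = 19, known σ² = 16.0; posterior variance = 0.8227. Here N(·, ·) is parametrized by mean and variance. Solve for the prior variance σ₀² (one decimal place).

For the Normal–Normal model with known σ², precisions add: τ_n = τ₀ + n/σ².
So 1/σ₀² = 1/0.8227 − 19/16.0 = 1.215510 − 1.187500 = 0.028010.
Hence σ₀² = 1/0.028010 ≈ 35.7.

σ₀² = 35.7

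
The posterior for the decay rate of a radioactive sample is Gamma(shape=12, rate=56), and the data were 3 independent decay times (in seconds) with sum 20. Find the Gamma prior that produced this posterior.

Gamma–exponential conjugacy: posterior shape = α + n, posterior rate = β + Σtᵢ.
So α = 12 − 3 = 9 and β = 56 − 20 = 36.

Gamma(shape=9, rate=36)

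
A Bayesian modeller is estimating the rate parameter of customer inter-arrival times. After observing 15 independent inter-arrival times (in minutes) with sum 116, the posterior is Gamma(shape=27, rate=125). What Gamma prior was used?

Gamma–exponential conjugacy: posterior shape = α + n, posterior rate = β + Σtᵢ.
So α = 27 − 15 = 12 and β = 125 − 116 = 9.

Gamma(shape=12, rate=9)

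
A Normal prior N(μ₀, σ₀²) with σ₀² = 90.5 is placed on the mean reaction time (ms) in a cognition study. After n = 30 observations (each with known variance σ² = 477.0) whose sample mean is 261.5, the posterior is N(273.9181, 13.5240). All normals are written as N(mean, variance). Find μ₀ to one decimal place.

μ₀ = 344.6

The posterior mean is a precision-weighted average: μ_n = (τ₀μ₀ + τ_data·x̄)/(τ₀+τ_data), with τ₀=1/σ₀² and τ_data=n/σ².
Here τ₀ = 1/90.5 = 0.011050 and τ_data = 30/477.0 = 0.062893, so τ_n = 0.073943.
Rearranging for μ₀: μ₀ = (μ_n·τ_n − τ_data·x̄)/τ₀ = (273.9181·0.073943 − 0.062893·261.5) / 0.011050 = 3.807807/0.011050 ≈ 344.6.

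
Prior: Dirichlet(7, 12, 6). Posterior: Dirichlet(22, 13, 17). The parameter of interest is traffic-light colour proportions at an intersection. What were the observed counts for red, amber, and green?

For a Dirichlet(α) prior with multinomial counts c, the posterior is Dirichlet(α + c) componentwise.
Counts are posterior − prior componentwise: 22−7=15, 13−12=1, 17−6=11.

counts (15, 1, 11)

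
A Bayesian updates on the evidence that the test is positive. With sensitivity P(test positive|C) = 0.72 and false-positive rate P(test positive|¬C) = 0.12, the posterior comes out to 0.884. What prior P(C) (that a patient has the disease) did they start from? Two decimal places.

P(C) = 0.56

Bayes' rule in odds form gives O(C|E) = O(C)·[P(E|C)/P(E|¬C)], hence O(C) = O(C|E)/LR.
Posterior odds = 0.884/(1−0.884) = 7.6207. LR = 0.72/0.12 = 6.0000.
Prior odds = 7.6207/6.0000 = 1.2701, so P(C) = 1.2701/(1+1.2701) ≈ 0.56.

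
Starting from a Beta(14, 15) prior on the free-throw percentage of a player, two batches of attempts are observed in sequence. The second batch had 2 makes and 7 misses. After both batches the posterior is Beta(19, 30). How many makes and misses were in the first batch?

Sequential conjugate updates are equivalent to a single update on the pooled data, so total successes = posterior α − prior α and total failures = posterior β − prior β.
Total across both batches: 19−14=5 makes, 30−15=15 misses.
Subtract the second batch: 5−2=3 makes and 15−7=8 misses.

3 makes and 8 misses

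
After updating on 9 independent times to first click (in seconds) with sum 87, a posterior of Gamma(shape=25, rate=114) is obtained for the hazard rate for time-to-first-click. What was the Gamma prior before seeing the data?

Gamma–exponential conjugacy: posterior shape = α + n, posterior rate = β + Σtᵢ.
So α = 25 − 9 = 16 and β = 114 − 87 = 27.

Gamma(shape=16, rate=27)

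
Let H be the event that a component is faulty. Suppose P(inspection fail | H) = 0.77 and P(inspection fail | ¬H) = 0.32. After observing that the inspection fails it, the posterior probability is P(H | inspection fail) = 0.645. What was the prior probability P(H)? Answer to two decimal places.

In odds form, posterior odds = prior odds × likelihood ratio, so prior odds = posterior odds ÷ LR.
Posterior odds = 0.645/(1−0.645) = 1.8169. LR = 0.77/0.32 = 2.4062.
Prior odds = 1.8169/2.4062 = 0.7551, so P(H) = 0.7551/(1+0.7551) ≈ 0.43.

P(H) = 0.43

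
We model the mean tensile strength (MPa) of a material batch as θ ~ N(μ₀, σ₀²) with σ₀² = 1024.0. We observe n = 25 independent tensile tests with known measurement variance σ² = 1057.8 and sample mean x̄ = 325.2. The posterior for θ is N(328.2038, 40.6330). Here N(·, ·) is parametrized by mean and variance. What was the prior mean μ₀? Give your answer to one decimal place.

With known observation variance, the Normal–Normal posterior has precision τ_n = τ₀ + n/σ² and mean μ_n = (τ₀μ₀ + (n/σ²)x̄)/τ_n.
Here τ₀ = 1/1024.0 = 0.000977 and τ_data = 25/1057.8 = 0.023634, so τ_n = 0.024611.
Rearranging for μ₀: μ₀ = (μ_n·τ_n − τ_data·x̄)/τ₀ = (328.2038·0.024611 − 0.023634·325.2) / 0.000977 = 0.391647/0.000977 ≈ 400.9.

μ₀ = 400.9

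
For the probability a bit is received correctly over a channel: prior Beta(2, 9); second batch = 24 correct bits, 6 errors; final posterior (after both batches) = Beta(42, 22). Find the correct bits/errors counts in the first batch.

Sequential conjugate updates are equivalent to a single update on the pooled data, so total successes = posterior α − prior α and total failures = posterior β − prior β.
Total across both batches: 42−2=40 correct bits, 22−9=13 errors.
Subtract the second batch: 40−24=16 correct bits and 13−6=7 errors.

16 correct bits and 7 errors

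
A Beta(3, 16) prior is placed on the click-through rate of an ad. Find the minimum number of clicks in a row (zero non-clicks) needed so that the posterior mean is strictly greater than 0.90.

k = 142

After k clicks and 0 non-clicks the posterior is Beta(3+k, 16), with mean (3+k)/(3+16+k).
Set (3+k)/(19+k) > 0.90 and solve: k > (0.90·19 − 3)/(1 − 0.90) = 141.000.
The smallest integer exceeding 141.000 is 142.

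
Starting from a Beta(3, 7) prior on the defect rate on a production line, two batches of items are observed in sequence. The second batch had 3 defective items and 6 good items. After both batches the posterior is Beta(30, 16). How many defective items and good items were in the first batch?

Sequential conjugate updates are equivalent to a single update on the pooled data, so total successes = posterior α − prior α and total failures = posterior β − prior β.
Total across both batches: 30−3=27 defective items, 16−7=9 good items.
Subtract the second batch: 27−3=24 defective items and 9−6=3 good items.

24 defective items and 3 good items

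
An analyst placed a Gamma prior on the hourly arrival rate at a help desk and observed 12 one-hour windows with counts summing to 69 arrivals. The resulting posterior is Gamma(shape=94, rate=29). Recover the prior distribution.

Gamma(shape=25, rate=17)

Gamma–Poisson conjugacy: posterior shape = α + Σxᵢ, posterior rate = β + n.
So α = 94 − 69 = 25 and β = 29 − 12 = 17.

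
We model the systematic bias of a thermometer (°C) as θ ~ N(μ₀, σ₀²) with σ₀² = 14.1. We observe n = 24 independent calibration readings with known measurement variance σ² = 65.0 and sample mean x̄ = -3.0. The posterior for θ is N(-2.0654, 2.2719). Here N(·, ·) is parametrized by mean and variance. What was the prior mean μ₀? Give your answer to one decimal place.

The posterior mean is a precision-weighted average: μ_n = (τ₀μ₀ + τ_data·x̄)/(τ₀+τ_data), with τ₀=1/σ₀² and τ_data=n/σ².
Here τ₀ = 1/14.1 = 0.070922 and τ_data = 24/65.0 = 0.369231, so τ_n = 0.440153.
Rearranging for μ₀: μ₀ = (μ_n·τ_n − τ_data·x̄)/τ₀ = (-2.0654·0.440153 − 0.369231·-3.0) / 0.070922 = 0.198601/0.070922 ≈ 2.8.

μ₀ = 2.8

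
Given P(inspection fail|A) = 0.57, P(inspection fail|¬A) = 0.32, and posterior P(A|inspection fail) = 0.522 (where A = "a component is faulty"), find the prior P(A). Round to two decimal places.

Bayes' rule in odds form gives O(A|E) = O(A)·[P(E|A)/P(E|¬A)], hence O(A) = O(A|E)/LR.
Posterior odds = 0.522/(1−0.522) = 1.0921. LR = 0.57/0.32 = 1.7812.
Prior odds = 1.0921/1.7812 = 0.6131, so P(A) = 0.6131/(1+0.6131) ≈ 0.38.

P(A) = 0.38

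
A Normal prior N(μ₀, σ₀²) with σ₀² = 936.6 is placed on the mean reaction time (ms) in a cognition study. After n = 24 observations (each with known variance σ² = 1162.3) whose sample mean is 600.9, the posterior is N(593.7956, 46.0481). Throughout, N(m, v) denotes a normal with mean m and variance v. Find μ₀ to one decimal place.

μ₀ = 456.4

The posterior mean is a precision-weighted average: μ_n = (τ₀μ₀ + τ_data·x̄)/(τ₀+τ_data), with τ₀=1/σ₀² and τ_data=n/σ².
Here τ₀ = 1/936.6 = 0.001068 and τ_data = 24/1162.3 = 0.020649, so τ_n = 0.021717.
Rearranging for μ₀: μ₀ = (μ_n·τ_n − τ_data·x̄)/τ₀ = (593.7956·0.021717 − 0.020649·600.9) / 0.001068 = 0.487475/0.001068 ≈ 456.4.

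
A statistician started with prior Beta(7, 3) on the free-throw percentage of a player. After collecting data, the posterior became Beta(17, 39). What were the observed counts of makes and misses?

Beta is conjugate to the binomial likelihood: posterior = Beta(a+s, b+f).
So s = 17 − 7 = 10 and f = 39 − 3 = 36.

10 makes and 36 misses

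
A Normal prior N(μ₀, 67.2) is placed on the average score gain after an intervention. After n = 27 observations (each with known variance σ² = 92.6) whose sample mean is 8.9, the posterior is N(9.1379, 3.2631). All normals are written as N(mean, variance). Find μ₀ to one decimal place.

With known observation variance, the Normal–Normal posterior has precision τ_n = τ₀ + n/σ² and mean μ_n = (τ₀μ₀ + (n/σ²)x̄)/τ_n.
Here τ₀ = 1/67.2 = 0.014881 and τ_data = 27/92.6 = 0.291577, so τ_n = 0.306458.
Rearranging for μ₀: μ₀ = (μ_n·τ_n − τ_data·x̄)/τ₀ = (9.1379·0.306458 − 0.291577·8.9) / 0.014881 = 0.205347/0.014881 ≈ 13.8.

μ₀ = 13.8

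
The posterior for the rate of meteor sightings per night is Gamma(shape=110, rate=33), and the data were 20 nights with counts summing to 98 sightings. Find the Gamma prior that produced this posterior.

A Gamma(α, β) prior (rate parametrization) on a Poisson rate with n observations summing to S gives posterior Gamma(α+S, β+n).
So α = 110 − 98 = 12 and β = 33 − 20 = 13.

Gamma(shape=12, rate=13)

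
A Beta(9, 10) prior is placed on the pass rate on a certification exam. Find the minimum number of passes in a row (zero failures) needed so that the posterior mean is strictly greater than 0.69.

k = 14

After k passes and 0 failures the posterior is Beta(9+k, 10), with mean (9+k)/(9+10+k).
Set (9+k)/(19+k) > 0.69 and solve: k > (0.69·19 − 9)/(1 − 0.69) = 13.258.
The smallest integer exceeding 13.258 is 14.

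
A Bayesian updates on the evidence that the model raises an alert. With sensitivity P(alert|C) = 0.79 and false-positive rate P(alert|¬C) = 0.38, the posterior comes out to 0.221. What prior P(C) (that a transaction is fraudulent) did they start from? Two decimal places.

P(C) = 0.12

In odds form, posterior odds = prior odds × likelihood ratio, so prior odds = posterior odds ÷ LR.
Posterior odds = 0.221/(1−0.221) = 0.2837. LR = 0.79/0.38 = 2.0789.
Prior odds = 0.2837/2.0789 = 0.1365, so P(C) = 0.1365/(1+0.1365) ≈ 0.12.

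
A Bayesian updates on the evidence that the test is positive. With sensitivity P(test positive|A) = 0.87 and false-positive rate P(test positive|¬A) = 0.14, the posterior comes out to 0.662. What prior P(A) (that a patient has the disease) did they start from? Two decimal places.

Bayes' rule in odds form gives O(A|E) = O(A)·[P(E|A)/P(E|¬A)], hence O(A) = O(A|E)/LR.
Posterior odds = 0.662/(1−0.662) = 1.9586. LR = 0.87/0.14 = 6.2143.
Prior odds = 1.9586/6.2143 = 0.3152, so P(A) = 0.3152/(1+0.3152) ≈ 0.24.

P(A) = 0.24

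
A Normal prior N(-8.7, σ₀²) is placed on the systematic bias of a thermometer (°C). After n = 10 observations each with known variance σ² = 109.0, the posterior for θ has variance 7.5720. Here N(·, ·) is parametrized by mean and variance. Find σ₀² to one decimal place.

Posterior precision equals prior precision plus data precision: 1/σ_n² = 1/σ₀² + n/σ².
So 1/σ₀² = 1/7.5720 − 10/109.0 = 0.132066 − 0.091743 = 0.040323.
Hence σ₀² = 1/0.040323 ≈ 24.8.

σ₀² = 24.8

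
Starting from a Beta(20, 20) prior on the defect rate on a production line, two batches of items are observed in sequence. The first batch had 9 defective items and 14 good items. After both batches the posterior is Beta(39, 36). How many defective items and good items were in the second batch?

Because Beta–binomial updating is additive in the counts, the combined data contributed (α_post−α_prior, β_post−β_prior) successes and failures.
Total across both batches: 39−20=19 defective items, 36−20=16 good items.
Subtract the first batch: 19−9=10 defective items and 16−14=2 good items.

10 defective items and 2 good items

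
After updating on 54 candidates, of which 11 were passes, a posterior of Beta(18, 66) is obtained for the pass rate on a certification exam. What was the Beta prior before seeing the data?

Beta(7, 23)

Beta is conjugate to the binomial likelihood: posterior = Beta(a+s, b+f).
So a = 18 − 11 = 7 and b = 66 − 43 = 23.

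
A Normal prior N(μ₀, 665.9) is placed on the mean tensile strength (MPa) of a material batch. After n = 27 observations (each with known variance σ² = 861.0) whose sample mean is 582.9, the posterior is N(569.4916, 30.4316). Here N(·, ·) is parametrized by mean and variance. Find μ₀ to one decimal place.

With known observation variance, the Normal–Normal posterior has precision τ_n = τ₀ + n/σ² and mean μ_n = (τ₀μ₀ + (n/σ²)x̄)/τ_n.
Here τ₀ = 1/665.9 = 0.001502 and τ_data = 27/861.0 = 0.031359, so τ_n = 0.032861.
Rearranging for μ₀: μ₀ = (μ_n·τ_n − τ_data·x̄)/τ₀ = (569.4916·0.032861 − 0.031359·582.9) / 0.001502 = 0.434902/0.001502 ≈ 289.5.

μ₀ = 289.5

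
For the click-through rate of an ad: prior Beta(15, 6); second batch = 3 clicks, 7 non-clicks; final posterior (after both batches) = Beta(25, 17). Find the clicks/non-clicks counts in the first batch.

7 clicks and 4 non-clicks

Sequential conjugate updates are equivalent to a single update on the pooled data, so total successes = posterior α − prior α and total failures = posterior β − prior β.
Total across both batches: 25−15=10 clicks, 17−6=11 non-clicks.
Subtract the second batch: 10−3=7 clicks and 11−7=4 non-clicks.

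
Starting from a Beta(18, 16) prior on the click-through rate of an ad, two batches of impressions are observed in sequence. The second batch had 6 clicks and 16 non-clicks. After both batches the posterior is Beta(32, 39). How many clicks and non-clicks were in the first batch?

Because Beta–binomial updating is additive in the counts, the combined data contributed (α_post−α_prior, β_post−β_prior) successes and failures.
Total across both batches: 32−18=14 clicks, 39−16=23 non-clicks.
Subtract the second batch: 14−6=8 clicks and 23−16=7 non-clicks.

8 clicks and 7 non-clicks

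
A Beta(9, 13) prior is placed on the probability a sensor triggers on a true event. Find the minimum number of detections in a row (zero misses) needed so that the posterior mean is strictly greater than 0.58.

k = 9

After k detections and 0 misses the posterior is Beta(9+k, 13), with mean (9+k)/(9+13+k).
Set (9+k)/(22+k) > 0.58 and solve: k > (0.58·22 − 9)/(1 − 0.58) = 8.952.
The smallest integer exceeding 8.952 is 9.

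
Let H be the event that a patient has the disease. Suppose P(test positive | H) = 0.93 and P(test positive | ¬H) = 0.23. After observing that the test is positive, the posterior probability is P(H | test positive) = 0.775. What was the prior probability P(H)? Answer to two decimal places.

P(H) = 0.46

In odds form, posterior odds = prior odds × likelihood ratio, so prior odds = posterior odds ÷ LR.
Posterior odds = 0.775/(1−0.775) = 3.4444. LR = 0.93/0.23 = 4.0435.
Prior odds = 3.4444/4.0435 = 0.8518, so P(H) = 0.8518/(1+0.8518) ≈ 0.46.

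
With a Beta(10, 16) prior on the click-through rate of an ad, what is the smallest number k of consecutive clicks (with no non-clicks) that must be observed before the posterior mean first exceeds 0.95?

After k clicks and 0 non-clicks the posterior is Beta(10+k, 16), with mean (10+k)/(10+16+k).
Set (10+k)/(26+k) > 0.95 and solve: k > (0.95·26 − 10)/(1 − 0.95) = 294.000.
The smallest integer exceeding 294.000 is 295.

k = 295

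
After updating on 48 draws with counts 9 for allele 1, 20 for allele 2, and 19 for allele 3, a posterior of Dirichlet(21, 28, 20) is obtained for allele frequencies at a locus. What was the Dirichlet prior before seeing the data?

Dirichlet(12, 8, 1)

For a Dirichlet(α) prior with multinomial counts c, the posterior is Dirichlet(α + c) componentwise.
Subtract each count from the matching posterior parameter: 21−9=12, 28−20=8, 20−19=1.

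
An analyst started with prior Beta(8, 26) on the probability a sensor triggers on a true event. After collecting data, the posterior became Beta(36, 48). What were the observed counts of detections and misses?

Beta is conjugate to the binomial likelihood: posterior = Beta(a+s, b+f).
So s = 36 − 8 = 28 and f = 48 − 26 = 22.

28 detections and 22 misses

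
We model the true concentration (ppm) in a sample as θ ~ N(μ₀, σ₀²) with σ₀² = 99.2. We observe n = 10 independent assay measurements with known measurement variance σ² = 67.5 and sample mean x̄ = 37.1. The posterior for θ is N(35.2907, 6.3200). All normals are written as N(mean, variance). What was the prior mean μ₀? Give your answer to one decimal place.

With known observation variance, the Normal–Normal posterior has precision τ_n = τ₀ + n/σ² and mean μ_n = (τ₀μ₀ + (n/σ²)x̄)/τ_n.
Here τ₀ = 1/99.2 = 0.010081 and τ_data = 10/67.5 = 0.148148, so τ_n = 0.158229.
Rearranging for μ₀: μ₀ = (μ_n·τ_n − τ_data·x̄)/τ₀ = (35.2907·0.158229 − 0.148148·37.1) / 0.010081 = 0.087721/0.010081 ≈ 8.7.

μ₀ = 8.7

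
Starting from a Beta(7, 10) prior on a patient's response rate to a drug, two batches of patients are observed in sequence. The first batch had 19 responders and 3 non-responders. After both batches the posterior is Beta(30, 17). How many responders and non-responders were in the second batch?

4 responders and 4 non-responders

Because Beta–binomial updating is additive in the counts, the combined data contributed (α_post−α_prior, β_post−β_prior) successes and failures.
Total across both batches: 30−7=23 responders, 17−10=7 non-responders.
Subtract the first batch: 23−19=4 responders and 7−3=4 non-responders.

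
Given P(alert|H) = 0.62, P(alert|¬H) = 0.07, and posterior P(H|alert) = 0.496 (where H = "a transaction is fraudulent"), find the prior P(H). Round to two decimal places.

Bayes' rule in odds form gives O(H|E) = O(H)·[P(E|H)/P(E|¬H)], hence O(H) = O(H|E)/LR.
Posterior odds = 0.496/(1−0.496) = 0.9841. LR = 0.62/0.07 = 8.8571.
Prior odds = 0.9841/8.8571 = 0.1111, so P(H) = 0.1111/(1+0.1111) ≈ 0.10.

P(H) = 0.10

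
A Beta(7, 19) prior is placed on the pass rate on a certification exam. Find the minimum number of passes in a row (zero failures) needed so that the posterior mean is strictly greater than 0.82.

k = 80

After k passes and 0 failures the posterior is Beta(7+k, 19), with mean (7+k)/(7+19+k).
Set (7+k)/(26+k) > 0.82 and solve: k > (0.82·26 − 7)/(1 − 0.82) = 79.556.
The smallest integer exceeding 79.556 is 80.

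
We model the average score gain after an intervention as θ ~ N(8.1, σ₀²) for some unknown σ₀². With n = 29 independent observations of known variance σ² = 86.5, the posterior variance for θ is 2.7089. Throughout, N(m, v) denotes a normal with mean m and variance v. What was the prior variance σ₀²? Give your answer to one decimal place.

For the Normal–Normal model with known σ², precisions add: τ_n = τ₀ + n/σ².
So 1/σ₀² = 1/2.7089 − 29/86.5 = 0.369154 − 0.335260 = 0.033894.
Hence σ₀² = 1/0.033894 ≈ 29.5.

σ₀² = 29.5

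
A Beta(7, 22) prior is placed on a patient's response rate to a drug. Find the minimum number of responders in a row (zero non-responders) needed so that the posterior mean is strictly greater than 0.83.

k = 101

After k responders and 0 non-responders the posterior is Beta(7+k, 22), with mean (7+k)/(7+22+k).
Set (7+k)/(29+k) > 0.83 and solve: k > (0.83·29 − 7)/(1 − 0.83) = 100.412.
The smallest integer exceeding 100.412 is 101, and checking k=101: (108)/(130) = 0.8308 > 0.83.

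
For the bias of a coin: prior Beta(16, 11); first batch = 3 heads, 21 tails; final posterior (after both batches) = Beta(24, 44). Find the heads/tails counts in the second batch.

5 heads and 12 tails

Because Beta–binomial updating is additive in the counts, the combined data contributed (α_post−α_prior, β_post−β_prior) successes and failures.
Total across both batches: 24−16=8 heads, 44−11=33 tails.
Subtract the first batch: 8−3=5 heads and 33−21=12 tails.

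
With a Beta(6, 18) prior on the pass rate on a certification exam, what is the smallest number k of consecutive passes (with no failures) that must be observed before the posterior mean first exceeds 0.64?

k = 27

After k passes and 0 failures the posterior is Beta(6+k, 18), with mean (6+k)/(6+18+k).
Set (6+k)/(24+k) > 0.64 and solve: k > (0.64·24 − 6)/(1 − 0.64) = 26.000.
The smallest integer exceeding 26.000 is 27, and checking k=27: (33)/(51) = 0.6471 > 0.64.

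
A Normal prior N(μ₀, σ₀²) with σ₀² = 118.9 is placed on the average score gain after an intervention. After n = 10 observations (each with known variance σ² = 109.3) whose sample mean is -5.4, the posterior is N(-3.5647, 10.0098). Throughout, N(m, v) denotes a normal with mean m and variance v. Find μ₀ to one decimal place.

μ₀ = 16.4

With known observation variance, the Normal–Normal posterior has precision τ_n = τ₀ + n/σ² and mean μ_n = (τ₀μ₀ + (n/σ²)x̄)/τ_n.
Here τ₀ = 1/118.9 = 0.008410 and τ_data = 10/109.3 = 0.091491, so τ_n = 0.099901.
Rearranging for μ₀: μ₀ = (μ_n·τ_n − τ_data·x̄)/τ₀ = (-3.5647·0.099901 − 0.091491·-5.4) / 0.008410 = 0.137934/0.008410 ≈ 16.4.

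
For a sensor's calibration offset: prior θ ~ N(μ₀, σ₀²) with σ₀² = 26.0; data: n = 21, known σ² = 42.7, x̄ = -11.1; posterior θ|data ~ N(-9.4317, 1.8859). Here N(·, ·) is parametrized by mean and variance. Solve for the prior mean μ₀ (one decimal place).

μ₀ = 11.9

With known observation variance, the Normal–Normal posterior has precision τ_n = τ₀ + n/σ² and mean μ_n = (τ₀μ₀ + (n/σ²)x̄)/τ_n.
Here τ₀ = 1/26.0 = 0.038462 and τ_data = 21/42.7 = 0.491803, so τ_n = 0.530265.
Rearranging for μ₀: μ₀ = (μ_n·τ_n − τ_data·x̄)/τ₀ = (-9.4317·0.530265 − 0.491803·-11.1) / 0.038462 = 0.457713/0.038462 ≈ 11.9.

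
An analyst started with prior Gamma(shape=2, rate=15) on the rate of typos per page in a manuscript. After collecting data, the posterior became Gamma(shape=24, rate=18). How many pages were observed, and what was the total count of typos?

A Gamma(α, β) prior (rate parametrization) on a Poisson rate with n observations summing to S gives posterior Gamma(α+S, β+n).
Matching: Σxᵢ = 24 − 2 = 22 and n = 18 − 15 = 3.

n = 3 pages with total 22 typos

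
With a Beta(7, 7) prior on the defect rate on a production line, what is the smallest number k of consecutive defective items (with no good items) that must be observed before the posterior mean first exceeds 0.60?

k = 4

After k defective items and 0 good items the posterior is Beta(7+k, 7), with mean (7+k)/(7+7+k).
Set (7+k)/(14+k) > 0.60 and solve: k > (0.60·14 − 7)/(1 − 0.60) = 3.500.
The smallest integer exceeding 3.500 is 4.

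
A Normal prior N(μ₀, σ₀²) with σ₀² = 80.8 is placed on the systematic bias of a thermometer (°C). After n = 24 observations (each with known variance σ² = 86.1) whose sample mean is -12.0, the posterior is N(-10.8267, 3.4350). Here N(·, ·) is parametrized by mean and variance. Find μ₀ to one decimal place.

The posterior mean is a precision-weighted average: μ_n = (τ₀μ₀ + τ_data·x̄)/(τ₀+τ_data), with τ₀=1/σ₀² and τ_data=n/σ².
Here τ₀ = 1/80.8 = 0.012376 and τ_data = 24/86.1 = 0.278746, so τ_n = 0.291122.
Rearranging for μ₀: μ₀ = (μ_n·τ_n − τ_data·x̄)/τ₀ = (-10.8267·0.291122 − 0.278746·-12.0) / 0.012376 = 0.193061/0.012376 ≈ 15.6.

μ₀ = 15.6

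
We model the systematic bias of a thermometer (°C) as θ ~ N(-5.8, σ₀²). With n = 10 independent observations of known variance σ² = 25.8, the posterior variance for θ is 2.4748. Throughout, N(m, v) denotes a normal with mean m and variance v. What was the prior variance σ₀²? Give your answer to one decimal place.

For the Normal–Normal model with known σ², precisions add: τ_n = τ₀ + n/σ².
So 1/σ₀² = 1/2.4748 − 10/25.8 = 0.404073 − 0.387597 = 0.016476.
Hence σ₀² = 1/0.016476 ≈ 60.7.

σ₀² = 60.7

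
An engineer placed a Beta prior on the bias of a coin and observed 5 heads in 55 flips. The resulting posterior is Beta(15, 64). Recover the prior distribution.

A Beta(a, b) prior with s successes and f failures in binomial data gives a Beta(a+s, b+f) posterior.
So a = 15 − 5 = 10 and b = 64 − 50 = 14.

Beta(10, 14)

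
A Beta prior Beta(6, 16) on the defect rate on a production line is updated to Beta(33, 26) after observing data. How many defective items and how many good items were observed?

27 defective items and 10 good items

Beta is conjugate to the binomial likelihood: posterior = Beta(a+s, b+f).
So s = 33 − 6 = 27 and f = 26 − 16 = 10.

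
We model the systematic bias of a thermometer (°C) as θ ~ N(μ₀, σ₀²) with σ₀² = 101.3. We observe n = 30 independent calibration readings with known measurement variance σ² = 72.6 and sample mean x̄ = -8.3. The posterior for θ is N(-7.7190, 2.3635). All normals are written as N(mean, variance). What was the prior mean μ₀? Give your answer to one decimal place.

The posterior mean is a precision-weighted average: μ_n = (τ₀μ₀ + τ_data·x̄)/(τ₀+τ_data), with τ₀=1/σ₀² and τ_data=n/σ².
Here τ₀ = 1/101.3 = 0.009872 and τ_data = 30/72.6 = 0.413223, so τ_n = 0.423095.
Rearranging for μ₀: μ₀ = (μ_n·τ_n − τ_data·x̄)/τ₀ = (-7.7190·0.423095 − 0.413223·-8.3) / 0.009872 = 0.163881/0.009872 ≈ 16.6.

μ₀ = 16.6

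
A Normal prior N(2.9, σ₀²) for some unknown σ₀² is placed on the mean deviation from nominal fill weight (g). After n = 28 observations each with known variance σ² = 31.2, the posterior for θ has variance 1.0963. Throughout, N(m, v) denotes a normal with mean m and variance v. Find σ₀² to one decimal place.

σ₀² = 67.9

Posterior precision equals prior precision plus data precision: 1/σ_n² = 1/σ₀² + n/σ².
So 1/σ₀² = 1/1.0963 − 28/31.2 = 0.912159 − 0.897436 = 0.014723.
Hence σ₀² = 1/0.014723 ≈ 67.9.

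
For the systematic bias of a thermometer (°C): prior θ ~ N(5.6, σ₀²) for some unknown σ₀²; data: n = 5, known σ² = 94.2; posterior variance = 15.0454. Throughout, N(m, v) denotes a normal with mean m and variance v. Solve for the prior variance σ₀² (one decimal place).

For the Normal–Normal model with known σ², precisions add: τ_n = τ₀ + n/σ².
So 1/σ₀² = 1/15.0454 − 5/94.2 = 0.066465 − 0.053079 = 0.013386.
Hence σ₀² = 1/0.013386 ≈ 74.7.

σ₀² = 74.7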